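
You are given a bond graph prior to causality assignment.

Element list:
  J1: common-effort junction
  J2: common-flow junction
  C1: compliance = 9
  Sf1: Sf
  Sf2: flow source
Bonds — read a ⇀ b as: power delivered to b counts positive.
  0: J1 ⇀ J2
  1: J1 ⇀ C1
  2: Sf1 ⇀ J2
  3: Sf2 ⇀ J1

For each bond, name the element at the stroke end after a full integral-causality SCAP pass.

β2 stroke→Sf1  (source Sf1 imposes f)
β3 stroke→Sf2  (Sf2 (Sf) sets flow on bond)
β0 stroke→J2  (common-f at J2 fixed by 2)
β1 stroke→J1  (J1: last free bond brings effort in)

#0 stroke at J2
#1 stroke at J1
#2 stroke at Sf1
#3 stroke at Sf2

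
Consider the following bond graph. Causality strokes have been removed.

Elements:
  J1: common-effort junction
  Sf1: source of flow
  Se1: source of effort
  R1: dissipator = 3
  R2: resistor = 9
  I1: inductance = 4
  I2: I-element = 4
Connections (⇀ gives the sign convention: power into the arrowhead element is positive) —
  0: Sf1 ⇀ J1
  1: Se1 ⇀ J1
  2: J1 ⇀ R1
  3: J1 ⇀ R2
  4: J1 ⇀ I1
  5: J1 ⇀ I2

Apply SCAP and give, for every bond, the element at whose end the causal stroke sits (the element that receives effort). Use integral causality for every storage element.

bond 0 →Sf1
bond 1 →J1
bond 2 →R1
bond 3 →R2
bond 4 →I1
bond 5 →I2

b0 stroke at Sf1  (Sf1: flow source, stroke at near end)
b1 stroke at J1  (source Se1 imposes e)
b2 stroke at R1  (J1 effort already set via bond 1)
b3 stroke at R2  (J1 effort already set via bond 1)
b4 stroke at I1  (common-e at J1 fixed by 1)
b5 stroke at I2  (J1 effort already set via bond 1)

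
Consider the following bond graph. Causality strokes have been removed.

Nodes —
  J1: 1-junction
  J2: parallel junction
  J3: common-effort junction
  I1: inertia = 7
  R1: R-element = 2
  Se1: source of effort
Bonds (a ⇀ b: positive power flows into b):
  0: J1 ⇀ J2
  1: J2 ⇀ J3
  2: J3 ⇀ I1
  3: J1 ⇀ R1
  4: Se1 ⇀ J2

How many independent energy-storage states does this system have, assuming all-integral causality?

1  (I1 all integral)

b4 stroke→J2  (source Se1 imposes e)
b0 stroke→J1  (J2: bond 4 brought effort, rest push out)
b1 stroke→J3  (common-e at J2 fixed by 4)
b2 stroke→I1  (common-e at J3 fixed by 1)
b3 stroke→R1  (closing 1-jn rule on J1)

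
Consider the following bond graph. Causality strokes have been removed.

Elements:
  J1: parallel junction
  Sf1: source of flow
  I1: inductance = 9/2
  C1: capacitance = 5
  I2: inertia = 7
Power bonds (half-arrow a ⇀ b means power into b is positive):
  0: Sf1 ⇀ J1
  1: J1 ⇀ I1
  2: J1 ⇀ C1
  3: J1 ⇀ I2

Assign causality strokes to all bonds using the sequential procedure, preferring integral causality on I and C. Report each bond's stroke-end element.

β0 stroke→Sf1
β1 stroke→I1
β2 stroke→J1
β3 stroke→I2

bond 0 →Sf1  (Sf1: flow source, stroke at near end)
bond 1 →I1  (I1 integral (f out))
bond 2 →J1  (C1: C, integral causality)
bond 3 →I2  (0-jn J1 has e-setter on 2)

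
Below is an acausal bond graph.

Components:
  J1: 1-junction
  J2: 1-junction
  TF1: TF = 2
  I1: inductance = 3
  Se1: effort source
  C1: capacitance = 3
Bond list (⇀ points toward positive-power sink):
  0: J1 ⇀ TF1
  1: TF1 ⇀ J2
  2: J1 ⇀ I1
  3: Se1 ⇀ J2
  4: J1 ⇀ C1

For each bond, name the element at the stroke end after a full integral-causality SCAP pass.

bond 0 stroke→J1
bond 1 stroke→TF1
bond 2 stroke→I1
bond 3 stroke→J2
bond 4 stroke→J1

β3 stroke at J2  (Se1 (Se) sets effort on bond)
β1 stroke at TF1  (only one flow-in slot at J2)
β0 stroke at J1  (TF TF1: opposite of bond 1)
β2 stroke at I1  (prefer integral on I1)
β4 stroke at J1  (1-jn J1 has f-setter on 2)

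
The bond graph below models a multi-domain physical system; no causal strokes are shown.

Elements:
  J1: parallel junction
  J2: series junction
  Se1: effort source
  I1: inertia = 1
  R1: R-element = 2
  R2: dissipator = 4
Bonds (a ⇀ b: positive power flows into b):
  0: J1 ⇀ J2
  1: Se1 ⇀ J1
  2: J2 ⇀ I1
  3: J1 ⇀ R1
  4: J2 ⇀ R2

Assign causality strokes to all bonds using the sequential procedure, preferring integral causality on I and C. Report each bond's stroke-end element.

#1 |J1  (Se1 fixes effort; stroke away)
#0 |J2  (common-e at J1 fixed by 1)
#3 |R1  (common-e at J1 fixed by 1)
#2 |I1  (I1 integral (f out))
#4 |J2  (common-f at J2 fixed by 2)

bond 0 stroke→J2
bond 1 stroke→J1
bond 2 stroke→I1
bond 3 stroke→R1
bond 4 stroke→J2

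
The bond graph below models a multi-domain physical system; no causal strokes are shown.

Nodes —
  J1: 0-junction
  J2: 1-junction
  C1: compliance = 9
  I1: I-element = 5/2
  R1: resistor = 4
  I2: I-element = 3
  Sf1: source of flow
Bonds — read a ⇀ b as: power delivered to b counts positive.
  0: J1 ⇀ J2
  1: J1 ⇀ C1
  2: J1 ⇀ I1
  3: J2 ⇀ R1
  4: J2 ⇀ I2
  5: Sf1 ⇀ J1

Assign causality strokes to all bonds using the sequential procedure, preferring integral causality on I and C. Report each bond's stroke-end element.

b0 stroke at J2
b1 stroke at J1
b2 stroke at I1
b3 stroke at J2
b4 stroke at I2
b5 stroke at Sf1

β5 |Sf1  (Sf1: flow source, stroke at near end)
β1 |J1  (C1 outputs effort q/C1)
β0 |J2  (common-e at J1 fixed by 1)
β2 |I1  (J1: bond 1 brought effort, rest push out)
β4 |I2  (I2 integral (f out))
β3 |J2  (common-f at J2 fixed by 4)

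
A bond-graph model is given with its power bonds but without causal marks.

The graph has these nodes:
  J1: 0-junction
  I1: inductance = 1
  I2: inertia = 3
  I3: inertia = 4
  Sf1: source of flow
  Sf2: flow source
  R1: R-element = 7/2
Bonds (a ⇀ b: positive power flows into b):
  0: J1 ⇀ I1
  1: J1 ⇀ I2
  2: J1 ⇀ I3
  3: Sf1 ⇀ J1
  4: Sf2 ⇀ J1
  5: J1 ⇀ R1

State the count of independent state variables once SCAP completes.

3  (I1, I2, I3 all integral)

b3 stroke→Sf1  (Sf1 (Sf) sets flow on bond)
b4 stroke→Sf2  (source Sf2 imposes f)
b0 stroke→I1  (I1 outputs flow p/I1)
b1 stroke→I2  (prefer integral on I2)
b2 stroke→I3  (I3 outputs flow p/I3)
b5 stroke→J1  (closing 0-jn rule on J1)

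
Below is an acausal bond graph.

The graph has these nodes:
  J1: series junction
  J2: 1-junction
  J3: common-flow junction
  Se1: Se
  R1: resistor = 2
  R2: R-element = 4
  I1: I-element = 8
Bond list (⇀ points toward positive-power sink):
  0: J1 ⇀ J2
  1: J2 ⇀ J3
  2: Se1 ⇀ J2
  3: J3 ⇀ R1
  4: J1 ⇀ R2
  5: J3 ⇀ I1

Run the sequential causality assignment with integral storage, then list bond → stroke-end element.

b0 |J2
b1 |J3
b2 |J2
b3 |J3
b4 |J1
b5 |I1

#2 →J2  (Se1 fixes effort; stroke away)
#5 →I1  (prefer integral on I1)
#1 →J3  (common-f at J3 fixed by 5)
#3 →J3  (1-jn J3 has f-setter on 5)
#0 →J2  (J2 flow already set via bond 1)
#4 →J1  (common-f at J1 fixed by 0)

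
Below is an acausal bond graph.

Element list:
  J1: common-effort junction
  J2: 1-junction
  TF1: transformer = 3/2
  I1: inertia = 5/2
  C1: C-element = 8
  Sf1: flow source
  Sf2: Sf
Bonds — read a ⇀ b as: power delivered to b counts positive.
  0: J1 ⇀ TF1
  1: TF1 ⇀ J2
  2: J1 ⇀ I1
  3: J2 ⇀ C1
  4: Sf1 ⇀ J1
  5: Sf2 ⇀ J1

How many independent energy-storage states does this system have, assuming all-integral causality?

b4 stroke→Sf1  (Sf1 (Sf) sets flow on bond)
b5 stroke→Sf2  (Sf2: flow source, stroke at near end)
b2 stroke→I1  (prefer integral on I1)
b0 stroke→J1  (J1 needs exactly one e-in)
b1 stroke→TF1  (TF1 one-in-one-out from 0)
b3 stroke→J2  (J2 flow already set via bond 1)

2  (C1, I1 all integral)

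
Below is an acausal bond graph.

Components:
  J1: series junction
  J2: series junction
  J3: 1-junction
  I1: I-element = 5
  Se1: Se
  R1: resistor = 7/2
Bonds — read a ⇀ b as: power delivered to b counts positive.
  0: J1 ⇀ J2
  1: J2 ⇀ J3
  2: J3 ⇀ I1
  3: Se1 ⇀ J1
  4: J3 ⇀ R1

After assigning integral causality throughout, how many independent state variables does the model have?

1  (I1 all integral)

#3 stroke→J1  (source Se1 imposes e)
#0 stroke→J2  (J1: last free bond brings flow in)
#1 stroke→J3  (closing 1-jn rule on J2)
#2 stroke→I1  (prefer integral on I1)
#4 stroke→J3  (common-f at J3 fixed by 2)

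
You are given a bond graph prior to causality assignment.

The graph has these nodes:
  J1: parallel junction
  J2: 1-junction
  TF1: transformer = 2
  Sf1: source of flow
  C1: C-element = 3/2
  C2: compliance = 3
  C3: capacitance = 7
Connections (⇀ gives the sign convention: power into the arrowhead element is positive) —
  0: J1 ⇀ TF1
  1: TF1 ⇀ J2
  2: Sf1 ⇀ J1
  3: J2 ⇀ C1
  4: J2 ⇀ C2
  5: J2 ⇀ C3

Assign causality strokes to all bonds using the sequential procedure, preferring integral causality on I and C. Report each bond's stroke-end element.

#0 →J1
#1 →TF1
#2 →Sf1
#3 →J2
#4 →J2
#5 →J2

β2 |Sf1  (Sf1 fixes flow; stroke at Sf1)
β0 |J1  (J1 needs exactly one e-in)
β1 |TF1  (TF TF1: opposite of bond 0)
β3 |J2  (J2 flow already set via bond 1)
β4 |J2  (1-jn J2 has f-setter on 1)
β5 |J2  (J2 flow already set via bond 1)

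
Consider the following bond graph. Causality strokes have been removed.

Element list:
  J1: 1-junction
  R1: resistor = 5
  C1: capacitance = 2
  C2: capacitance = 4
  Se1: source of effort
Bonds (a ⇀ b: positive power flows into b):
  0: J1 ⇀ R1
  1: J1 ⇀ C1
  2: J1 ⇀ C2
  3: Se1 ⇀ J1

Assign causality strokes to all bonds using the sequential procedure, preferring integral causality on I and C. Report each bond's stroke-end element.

#3 stroke→J1  (Se1 fixes effort; stroke away)
#1 stroke→J1  (C1: C, integral causality)
#2 stroke→J1  (prefer integral on C2)
#0 stroke→R1  (only one flow-in slot at J1)

bond 0 →R1
bond 1 →J1
bond 2 →J1
bond 3 →J1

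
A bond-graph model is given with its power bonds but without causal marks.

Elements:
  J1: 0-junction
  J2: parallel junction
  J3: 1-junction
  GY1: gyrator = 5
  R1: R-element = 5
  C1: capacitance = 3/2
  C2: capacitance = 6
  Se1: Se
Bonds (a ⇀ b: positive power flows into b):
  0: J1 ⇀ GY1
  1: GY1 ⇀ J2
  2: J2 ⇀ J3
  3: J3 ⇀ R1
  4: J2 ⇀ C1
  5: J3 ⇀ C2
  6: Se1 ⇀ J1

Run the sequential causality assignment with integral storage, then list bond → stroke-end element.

#6 stroke→J1  (Se1 fixes effort; stroke away)
#0 stroke→GY1  (0-jn J1 has e-setter on 6)
#1 stroke→GY1  (GY GY1: same side as bond 0)
#4 stroke→J2  (C1 integral (e out))
#2 stroke→J3  (J2: bond 4 brought effort, rest push out)
#5 stroke→J3  (prefer integral on C2)
#3 stroke→R1  (J3: last free bond brings flow in)

β0 |GY1
β1 |GY1
β2 |J3
β3 |R1
β4 |J2
β5 |J3
β6 |J1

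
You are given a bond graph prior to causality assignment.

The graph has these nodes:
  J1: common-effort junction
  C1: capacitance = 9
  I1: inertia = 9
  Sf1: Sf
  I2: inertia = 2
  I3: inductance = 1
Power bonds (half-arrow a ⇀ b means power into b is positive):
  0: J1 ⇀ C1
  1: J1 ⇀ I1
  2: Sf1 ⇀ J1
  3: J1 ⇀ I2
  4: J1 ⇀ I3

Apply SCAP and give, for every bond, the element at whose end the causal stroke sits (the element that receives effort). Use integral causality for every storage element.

β2 stroke at Sf1  (source Sf1 imposes f)
β0 stroke at J1  (C1: C, integral causality)
β1 stroke at I1  (common-e at J1 fixed by 0)
β3 stroke at I2  (common-e at J1 fixed by 0)
β4 stroke at I3  (0-jn J1 has e-setter on 0)

β0 |J1
β1 |I1
β2 |Sf1
β3 |I2
β4 |I3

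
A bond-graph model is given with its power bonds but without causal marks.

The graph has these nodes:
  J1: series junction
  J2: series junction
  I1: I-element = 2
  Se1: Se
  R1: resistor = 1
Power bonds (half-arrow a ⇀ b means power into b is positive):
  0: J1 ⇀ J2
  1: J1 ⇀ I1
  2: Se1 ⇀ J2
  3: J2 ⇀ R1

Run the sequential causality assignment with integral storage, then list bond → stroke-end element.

β2 stroke at J2  (source Se1 imposes e)
β1 stroke at I1  (I1 integral (f out))
β0 stroke at J1  (J1 flow already set via bond 1)
β3 stroke at J2  (J2: bond 0 brought flow, rest push out)

bond 0 stroke at J1
bond 1 stroke at I1
bond 2 stroke at J2
bond 3 stroke at J2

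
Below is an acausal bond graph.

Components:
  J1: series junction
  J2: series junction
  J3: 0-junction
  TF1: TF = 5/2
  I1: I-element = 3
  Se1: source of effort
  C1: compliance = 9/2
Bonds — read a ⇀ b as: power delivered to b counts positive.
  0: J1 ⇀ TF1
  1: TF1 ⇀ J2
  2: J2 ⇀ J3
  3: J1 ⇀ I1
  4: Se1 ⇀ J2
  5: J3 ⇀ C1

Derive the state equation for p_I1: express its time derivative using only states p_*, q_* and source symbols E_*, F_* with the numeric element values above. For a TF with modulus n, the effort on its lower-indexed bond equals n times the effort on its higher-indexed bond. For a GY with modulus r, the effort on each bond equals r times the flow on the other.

#4 |J2  (Se1: effort source, stroke at far end)
#3 |I1  (prefer integral on I1)
#0 |J1  (common-f at J1 fixed by 3)
#1 |TF1  (TF1: transformer flips bond 0)
#2 |J2  (J2: bond 1 brought flow, rest push out)
#5 |J3  (only one effort-in slot at J3)

dp_I1/dt = 5*E_Se1/2 - 5*q_C1/9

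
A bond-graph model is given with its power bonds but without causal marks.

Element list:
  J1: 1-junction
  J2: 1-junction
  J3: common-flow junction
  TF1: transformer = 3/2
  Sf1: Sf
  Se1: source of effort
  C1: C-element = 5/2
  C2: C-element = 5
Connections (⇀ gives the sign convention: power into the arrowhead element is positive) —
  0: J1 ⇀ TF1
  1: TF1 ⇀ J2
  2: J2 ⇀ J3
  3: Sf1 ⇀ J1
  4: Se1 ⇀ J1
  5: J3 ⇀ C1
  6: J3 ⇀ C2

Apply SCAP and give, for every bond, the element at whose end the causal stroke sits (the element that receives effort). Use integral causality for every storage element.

#3 |Sf1  (Sf1 fixes flow; stroke at Sf1)
#4 |J1  (Se1 (Se) sets effort on bond)
#0 |J1  (J1: bond 3 brought flow, rest push out)
#1 |TF1  (through TF1, causality passes straight; one stroke at TF1)
#2 |J2  (J2 flow already set via bond 1)
#5 |J3  (1-jn J3 has f-setter on 2)
#6 |J3  (J3: bond 2 brought flow, rest push out)

#0 stroke→J1
#1 stroke→TF1
#2 stroke→J2
#3 stroke→Sf1
#4 stroke→J1
#5 stroke→J3
#6 stroke→J3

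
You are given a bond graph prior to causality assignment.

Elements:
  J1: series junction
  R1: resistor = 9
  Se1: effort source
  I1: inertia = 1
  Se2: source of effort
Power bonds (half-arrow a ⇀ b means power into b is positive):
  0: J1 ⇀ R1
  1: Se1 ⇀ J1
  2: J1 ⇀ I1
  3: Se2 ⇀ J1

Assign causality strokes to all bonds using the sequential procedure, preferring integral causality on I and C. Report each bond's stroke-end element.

β0 stroke→J1
β1 stroke→J1
β2 stroke→I1
β3 stroke→J1

b1 →J1  (source Se1 imposes e)
b3 →J1  (source Se2 imposes e)
b2 →I1  (prefer integral on I1)
b0 →J1  (J1: bond 2 brought flow, rest push out)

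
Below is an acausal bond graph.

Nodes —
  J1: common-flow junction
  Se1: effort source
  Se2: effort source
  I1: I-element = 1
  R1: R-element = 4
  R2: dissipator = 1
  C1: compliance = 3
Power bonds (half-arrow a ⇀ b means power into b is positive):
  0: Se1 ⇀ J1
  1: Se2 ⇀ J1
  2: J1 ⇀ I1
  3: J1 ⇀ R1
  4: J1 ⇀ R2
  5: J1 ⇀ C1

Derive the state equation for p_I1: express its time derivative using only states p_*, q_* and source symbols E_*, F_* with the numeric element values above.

dp_I1/dt = E_Se1 + E_Se2 - 5*p_I1 - q_C1/3

b0 stroke at J1  (Se1 (Se) sets effort on bond)
b1 stroke at J1  (source Se2 imposes e)
b2 stroke at I1  (I1 integral (f out))
b3 stroke at J1  (common-f at J1 fixed by 2)
b4 stroke at J1  (J1: bond 2 brought flow, rest push out)
b5 stroke at J1  (J1 flow already set via bond 2)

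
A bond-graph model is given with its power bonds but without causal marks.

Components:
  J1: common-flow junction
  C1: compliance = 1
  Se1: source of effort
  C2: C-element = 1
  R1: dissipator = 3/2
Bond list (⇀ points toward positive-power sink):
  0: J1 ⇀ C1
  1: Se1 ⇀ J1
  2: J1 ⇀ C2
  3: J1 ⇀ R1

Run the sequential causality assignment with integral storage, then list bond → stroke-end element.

bond 1 stroke→J1  (Se1 (Se) sets effort on bond)
bond 0 stroke→J1  (prefer integral on C1)
bond 2 stroke→J1  (prefer integral on C2)
bond 3 stroke→R1  (closing 1-jn rule on J1)

β0 →J1
β1 →J1
β2 →J1
β3 →R1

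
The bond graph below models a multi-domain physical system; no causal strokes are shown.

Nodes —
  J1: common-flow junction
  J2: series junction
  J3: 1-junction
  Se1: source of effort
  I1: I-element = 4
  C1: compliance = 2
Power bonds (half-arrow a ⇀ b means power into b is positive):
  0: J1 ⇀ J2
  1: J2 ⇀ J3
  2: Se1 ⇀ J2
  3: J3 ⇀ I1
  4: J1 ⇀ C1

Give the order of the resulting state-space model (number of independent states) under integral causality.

b2 stroke at J2  (Se1 (Se) sets effort on bond)
b3 stroke at I1  (I1 outputs flow p/I1)
b1 stroke at J3  (J3: bond 3 brought flow, rest push out)
b0 stroke at J2  (1-jn J2 has f-setter on 1)
b4 stroke at J1  (J1: bond 0 brought flow, rest push out)

2  (C1, I1 all integral)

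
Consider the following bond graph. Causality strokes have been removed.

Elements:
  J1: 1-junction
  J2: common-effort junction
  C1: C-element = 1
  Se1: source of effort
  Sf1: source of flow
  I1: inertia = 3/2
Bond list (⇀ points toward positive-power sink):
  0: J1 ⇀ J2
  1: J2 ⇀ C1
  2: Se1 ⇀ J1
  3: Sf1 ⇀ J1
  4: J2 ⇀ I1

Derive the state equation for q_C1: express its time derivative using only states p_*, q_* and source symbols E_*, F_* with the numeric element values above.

bond 2 stroke at J1  (Se1 (Se) sets effort on bond)
bond 3 stroke at Sf1  (Sf1 (Sf) sets flow on bond)
bond 0 stroke at J1  (J1: bond 3 brought flow, rest push out)
bond 1 stroke at J2  (C1: C, integral causality)
bond 4 stroke at I1  (common-e at J2 fixed by 1)

dq_C1/dt = F_Sf1 - 2*p_I1/3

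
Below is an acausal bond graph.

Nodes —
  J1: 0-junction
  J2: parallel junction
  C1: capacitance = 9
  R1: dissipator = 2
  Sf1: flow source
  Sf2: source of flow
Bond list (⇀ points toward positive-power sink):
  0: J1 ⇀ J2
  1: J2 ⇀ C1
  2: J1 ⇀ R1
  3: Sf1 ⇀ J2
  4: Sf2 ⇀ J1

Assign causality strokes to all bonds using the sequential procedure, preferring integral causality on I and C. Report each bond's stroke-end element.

β3 |Sf1  (Sf1 (Sf) sets flow on bond)
β4 |Sf2  (Sf2: flow source, stroke at near end)
β1 |J2  (C1 integral (e out))
β0 |J1  (J2: bond 1 brought effort, rest push out)
β2 |R1  (J1: bond 0 brought effort, rest push out)

#0 stroke→J1
#1 stroke→J2
#2 stroke→R1
#3 stroke→Sf1
#4 stroke→Sf2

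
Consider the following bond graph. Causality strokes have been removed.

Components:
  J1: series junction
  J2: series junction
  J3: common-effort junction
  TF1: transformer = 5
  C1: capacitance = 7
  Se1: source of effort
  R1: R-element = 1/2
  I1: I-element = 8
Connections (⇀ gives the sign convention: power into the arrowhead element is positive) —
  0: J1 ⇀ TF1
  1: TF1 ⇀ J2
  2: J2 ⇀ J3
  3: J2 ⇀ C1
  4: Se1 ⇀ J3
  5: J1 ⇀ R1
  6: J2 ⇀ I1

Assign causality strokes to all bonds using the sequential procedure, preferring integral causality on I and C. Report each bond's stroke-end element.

b0 →TF1
b1 →J2
b2 →J2
b3 →J2
b4 →J3
b5 →J1
b6 →I1

#4 |J3  (Se1 (Se) sets effort on bond)
#2 |J2  (common-e at J3 fixed by 4)
#3 |J2  (C1 integral (e out))
#6 |I1  (I1: I, integral causality)
#1 |J2  (J2: bond 6 brought flow, rest push out)
#0 |TF1  (TF1: transformer flips bond 1)
#5 |J1  (common-f at J1 fixed by 0)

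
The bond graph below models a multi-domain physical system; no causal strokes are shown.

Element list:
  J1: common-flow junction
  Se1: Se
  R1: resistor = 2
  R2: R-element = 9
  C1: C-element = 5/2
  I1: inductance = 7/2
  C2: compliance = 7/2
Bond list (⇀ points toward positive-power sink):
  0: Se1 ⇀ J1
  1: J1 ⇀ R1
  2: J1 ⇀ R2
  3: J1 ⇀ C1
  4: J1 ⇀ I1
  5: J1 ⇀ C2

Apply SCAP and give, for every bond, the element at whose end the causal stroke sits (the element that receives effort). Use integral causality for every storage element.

bond 0 |J1  (source Se1 imposes e)
bond 3 |J1  (C1 integral (e out))
bond 4 |I1  (I1 integral (f out))
bond 1 |J1  (J1: bond 4 brought flow, rest push out)
bond 2 |J1  (common-f at J1 fixed by 4)
bond 5 |J1  (common-f at J1 fixed by 4)

bond 0 stroke→J1
bond 1 stroke→J1
bond 2 stroke→J1
bond 3 stroke→J1
bond 4 stroke→I1
bond 5 stroke→J1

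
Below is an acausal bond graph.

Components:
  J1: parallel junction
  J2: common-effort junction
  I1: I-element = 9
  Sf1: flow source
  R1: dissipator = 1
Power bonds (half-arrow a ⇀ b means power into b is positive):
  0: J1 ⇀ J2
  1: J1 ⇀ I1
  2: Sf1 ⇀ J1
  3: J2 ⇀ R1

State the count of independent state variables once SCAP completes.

1  (I1 all integral)

b2 →Sf1  (Sf1: flow source, stroke at near end)
b1 →I1  (prefer integral on I1)
b0 →J1  (only one effort-in slot at J1)
b3 →J2  (J2: last free bond brings effort in)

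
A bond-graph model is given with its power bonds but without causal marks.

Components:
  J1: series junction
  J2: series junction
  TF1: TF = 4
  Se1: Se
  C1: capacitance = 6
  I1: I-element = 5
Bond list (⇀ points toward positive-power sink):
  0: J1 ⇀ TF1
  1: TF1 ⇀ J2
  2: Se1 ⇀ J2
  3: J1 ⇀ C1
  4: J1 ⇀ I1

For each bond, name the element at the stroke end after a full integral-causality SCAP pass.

#2 stroke at J2  (Se1: effort source, stroke at far end)
#1 stroke at TF1  (J2: last free bond brings flow in)
#0 stroke at J1  (TF1: transformer flips bond 1)
#3 stroke at J1  (C1: C, integral causality)
#4 stroke at I1  (closing 1-jn rule on J1)

bond 0 stroke at J1
bond 1 stroke at TF1
bond 2 stroke at J2
bond 3 stroke at J1
bond 4 stroke at I1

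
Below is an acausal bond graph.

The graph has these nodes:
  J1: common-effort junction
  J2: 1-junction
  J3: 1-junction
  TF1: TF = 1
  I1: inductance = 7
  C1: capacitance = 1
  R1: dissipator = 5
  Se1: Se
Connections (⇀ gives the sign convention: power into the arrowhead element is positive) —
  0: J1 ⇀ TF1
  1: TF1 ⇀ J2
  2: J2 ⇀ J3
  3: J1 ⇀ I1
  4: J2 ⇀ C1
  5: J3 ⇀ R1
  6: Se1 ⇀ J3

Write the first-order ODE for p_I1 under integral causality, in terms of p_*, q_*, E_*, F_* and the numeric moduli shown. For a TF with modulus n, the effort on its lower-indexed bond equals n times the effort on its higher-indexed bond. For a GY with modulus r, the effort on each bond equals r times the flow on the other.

b6 stroke at J3  (Se1 (Se) sets effort on bond)
b3 stroke at I1  (I1: I, integral causality)
b0 stroke at J1  (only one effort-in slot at J1)
b1 stroke at TF1  (TF TF1: opposite of bond 0)
b2 stroke at J2  (1-jn J2 has f-setter on 1)
b4 stroke at J2  (1-jn J2 has f-setter on 1)
b5 stroke at J3  (J3: bond 2 brought flow, rest push out)

dp_I1/dt = -E_Se1 - 5*p_I1/7 + q_C1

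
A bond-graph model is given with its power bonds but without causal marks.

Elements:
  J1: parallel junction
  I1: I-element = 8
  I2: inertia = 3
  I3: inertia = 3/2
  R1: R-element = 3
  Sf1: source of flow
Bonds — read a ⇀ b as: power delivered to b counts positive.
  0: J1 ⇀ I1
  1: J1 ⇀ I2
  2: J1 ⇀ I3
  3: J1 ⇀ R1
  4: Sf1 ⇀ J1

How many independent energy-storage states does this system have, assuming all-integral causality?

3  (I1, I2, I3 all integral)

β4 |Sf1  (source Sf1 imposes f)
β0 |I1  (I1: I, integral causality)
β1 |I2  (I2: I, integral causality)
β2 |I3  (I3 outputs flow p/I3)
β3 |J1  (only one effort-in slot at J1)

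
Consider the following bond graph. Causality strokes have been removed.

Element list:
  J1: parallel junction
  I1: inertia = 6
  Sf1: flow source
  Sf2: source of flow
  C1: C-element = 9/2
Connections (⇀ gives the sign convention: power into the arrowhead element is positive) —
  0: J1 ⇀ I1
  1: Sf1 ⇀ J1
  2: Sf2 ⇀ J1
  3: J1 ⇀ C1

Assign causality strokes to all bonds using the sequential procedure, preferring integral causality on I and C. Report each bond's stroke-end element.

β1 stroke→Sf1  (Sf1: flow source, stroke at near end)
β2 stroke→Sf2  (Sf2: flow source, stroke at near end)
β0 stroke→I1  (I1: I, integral causality)
β3 stroke→J1  (closing 0-jn rule on J1)

β0 →I1
β1 →Sf1
β2 →Sf2
β3 →J1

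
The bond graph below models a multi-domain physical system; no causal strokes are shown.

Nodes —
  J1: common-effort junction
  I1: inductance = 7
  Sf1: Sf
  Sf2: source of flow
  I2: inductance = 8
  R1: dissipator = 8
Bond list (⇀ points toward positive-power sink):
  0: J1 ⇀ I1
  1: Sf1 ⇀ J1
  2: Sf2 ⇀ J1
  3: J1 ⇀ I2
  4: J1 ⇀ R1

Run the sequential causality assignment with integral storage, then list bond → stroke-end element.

#1 |Sf1  (Sf1 (Sf) sets flow on bond)
#2 |Sf2  (Sf2 (Sf) sets flow on bond)
#0 |I1  (prefer integral on I1)
#3 |I2  (I2 integral (f out))
#4 |J1  (J1 needs exactly one e-in)

bond 0 stroke→I1
bond 1 stroke→Sf1
bond 2 stroke→Sf2
bond 3 stroke→I2
bond 4 stroke→J1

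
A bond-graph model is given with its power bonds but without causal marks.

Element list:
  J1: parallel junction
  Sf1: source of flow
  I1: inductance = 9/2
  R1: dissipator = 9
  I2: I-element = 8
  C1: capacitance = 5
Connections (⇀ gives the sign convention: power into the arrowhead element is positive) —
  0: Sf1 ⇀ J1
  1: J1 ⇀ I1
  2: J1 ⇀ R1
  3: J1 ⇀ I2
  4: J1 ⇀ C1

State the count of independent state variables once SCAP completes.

β0 |Sf1  (Sf1 fixes flow; stroke at Sf1)
β1 |I1  (I1: I, integral causality)
β3 |I2  (I2 outputs flow p/I2)
β4 |J1  (C1: C, integral causality)
β2 |R1  (J1: bond 4 brought effort, rest push out)

3  (C1, I1, I2 all integral)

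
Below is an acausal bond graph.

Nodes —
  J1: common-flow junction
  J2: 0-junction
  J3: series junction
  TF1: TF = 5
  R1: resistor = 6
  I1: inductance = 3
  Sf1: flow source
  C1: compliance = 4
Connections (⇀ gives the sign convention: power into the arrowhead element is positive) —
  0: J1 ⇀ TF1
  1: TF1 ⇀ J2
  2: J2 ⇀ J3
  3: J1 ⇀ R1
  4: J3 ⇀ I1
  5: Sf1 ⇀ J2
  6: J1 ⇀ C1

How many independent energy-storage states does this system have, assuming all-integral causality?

2  (C1, I1 all integral)

β5 |Sf1  (source Sf1 imposes f)
β4 |I1  (I1 outputs flow p/I1)
β2 |J3  (J3: bond 4 brought flow, rest push out)
β1 |J2  (closing 0-jn rule on J2)
β0 |TF1  (TF1: transformer flips bond 1)
β3 |J1  (1-jn J1 has f-setter on 0)
β6 |J1  (1-jn J1 has f-setter on 0)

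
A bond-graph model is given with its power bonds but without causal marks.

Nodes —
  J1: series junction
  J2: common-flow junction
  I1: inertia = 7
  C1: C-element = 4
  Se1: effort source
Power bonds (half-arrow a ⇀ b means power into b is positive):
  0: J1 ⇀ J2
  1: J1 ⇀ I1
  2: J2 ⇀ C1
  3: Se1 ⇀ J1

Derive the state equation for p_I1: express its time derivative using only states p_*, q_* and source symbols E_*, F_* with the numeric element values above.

dp_I1/dt = E_Se1 - q_C1/4

#3 stroke→J1  (source Se1 imposes e)
#1 stroke→I1  (prefer integral on I1)
#0 stroke→J1  (1-jn J1 has f-setter on 1)
#2 stroke→J2  (1-jn J2 has f-setter on 0)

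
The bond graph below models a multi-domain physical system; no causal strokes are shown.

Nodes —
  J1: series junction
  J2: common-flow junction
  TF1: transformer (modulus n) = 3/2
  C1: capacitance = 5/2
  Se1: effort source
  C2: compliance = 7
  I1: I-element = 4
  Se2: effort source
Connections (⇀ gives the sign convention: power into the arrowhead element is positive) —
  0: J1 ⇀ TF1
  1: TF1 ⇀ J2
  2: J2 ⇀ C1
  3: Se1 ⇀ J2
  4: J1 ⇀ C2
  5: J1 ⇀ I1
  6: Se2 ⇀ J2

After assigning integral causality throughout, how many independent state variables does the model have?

#3 |J2  (Se1 fixes effort; stroke away)
#6 |J2  (Se2 (Se) sets effort on bond)
#2 |J2  (prefer integral on C1)
#1 |TF1  (only one flow-in slot at J2)
#0 |J1  (TF1: transformer flips bond 1)
#4 |J1  (C2 outputs effort q/C2)
#5 |I1  (J1: last free bond brings flow in)

3  (C1, C2, I1 all integral)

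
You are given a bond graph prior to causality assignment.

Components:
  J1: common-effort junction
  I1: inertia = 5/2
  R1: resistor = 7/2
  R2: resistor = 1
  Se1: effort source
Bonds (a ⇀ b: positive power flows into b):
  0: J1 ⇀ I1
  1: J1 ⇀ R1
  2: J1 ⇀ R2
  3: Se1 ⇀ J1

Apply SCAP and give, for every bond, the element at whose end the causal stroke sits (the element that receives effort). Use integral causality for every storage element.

β0 stroke→I1
β1 stroke→R1
β2 stroke→R2
β3 stroke→J1

bond 3 stroke→J1  (Se1 fixes effort; stroke away)
bond 0 stroke→I1  (J1: bond 3 brought effort, rest push out)
bond 1 stroke→R1  (J1: bond 3 brought effort, rest push out)
bond 2 stroke→R2  (common-e at J1 fixed by 3)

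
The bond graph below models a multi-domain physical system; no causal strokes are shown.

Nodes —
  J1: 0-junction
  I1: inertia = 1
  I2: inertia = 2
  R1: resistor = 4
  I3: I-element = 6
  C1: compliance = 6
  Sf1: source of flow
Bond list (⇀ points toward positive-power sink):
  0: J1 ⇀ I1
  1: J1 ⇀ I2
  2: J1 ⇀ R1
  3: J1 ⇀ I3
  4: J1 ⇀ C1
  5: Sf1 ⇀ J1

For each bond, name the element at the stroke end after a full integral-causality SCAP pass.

#0 stroke at I1
#1 stroke at I2
#2 stroke at R1
#3 stroke at I3
#4 stroke at J1
#5 stroke at Sf1

β5 |Sf1  (source Sf1 imposes f)
β0 |I1  (I1: I, integral causality)
β1 |I2  (I2 integral (f out))
β3 |I3  (I3 integral (f out))
β4 |J1  (prefer integral on C1)
β2 |R1  (0-jn J1 has e-setter on 4)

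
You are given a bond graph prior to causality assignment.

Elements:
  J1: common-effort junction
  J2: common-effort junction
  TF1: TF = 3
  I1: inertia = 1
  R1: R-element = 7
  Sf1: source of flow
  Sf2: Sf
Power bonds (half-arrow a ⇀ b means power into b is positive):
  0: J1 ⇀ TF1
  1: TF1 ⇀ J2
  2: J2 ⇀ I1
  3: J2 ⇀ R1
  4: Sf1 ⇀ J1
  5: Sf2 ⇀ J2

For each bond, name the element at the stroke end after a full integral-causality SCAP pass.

β4 stroke at Sf1  (Sf1 fixes flow; stroke at Sf1)
β5 stroke at Sf2  (Sf2: flow source, stroke at near end)
β0 stroke at J1  (closing 0-jn rule on J1)
β1 stroke at TF1  (TF1 one-in-one-out from 0)
β2 stroke at I1  (I1: I, integral causality)
β3 stroke at J2  (J2 needs exactly one e-in)

bond 0 stroke at J1
bond 1 stroke at TF1
bond 2 stroke at I1
bond 3 stroke at J2
bond 4 stroke at Sf1
bond 5 stroke at Sf2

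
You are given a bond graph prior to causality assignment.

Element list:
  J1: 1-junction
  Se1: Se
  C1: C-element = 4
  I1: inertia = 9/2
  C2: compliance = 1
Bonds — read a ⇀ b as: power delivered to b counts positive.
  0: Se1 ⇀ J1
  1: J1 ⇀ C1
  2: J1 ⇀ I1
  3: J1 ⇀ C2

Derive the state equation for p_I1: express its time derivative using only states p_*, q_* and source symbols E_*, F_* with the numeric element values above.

dp_I1/dt = E_Se1 - q_C1/4 - q_C2

b0 |J1  (source Se1 imposes e)
b1 |J1  (C1 integral (e out))
b2 |I1  (I1: I, integral causality)
b3 |J1  (common-f at J1 fixed by 2)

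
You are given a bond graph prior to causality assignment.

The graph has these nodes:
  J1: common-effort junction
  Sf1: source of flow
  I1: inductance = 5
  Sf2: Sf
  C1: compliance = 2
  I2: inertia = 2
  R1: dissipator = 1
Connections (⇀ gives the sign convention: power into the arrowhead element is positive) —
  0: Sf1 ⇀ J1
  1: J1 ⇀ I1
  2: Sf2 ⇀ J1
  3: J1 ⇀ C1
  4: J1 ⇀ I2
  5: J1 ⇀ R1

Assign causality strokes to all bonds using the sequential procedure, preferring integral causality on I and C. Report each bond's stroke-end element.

bond 0 stroke at Sf1  (Sf1 fixes flow; stroke at Sf1)
bond 2 stroke at Sf2  (source Sf2 imposes f)
bond 1 stroke at I1  (I1 integral (f out))
bond 3 stroke at J1  (C1 outputs effort q/C1)
bond 4 stroke at I2  (J1 effort already set via bond 3)
bond 5 stroke at R1  (J1 effort already set via bond 3)

#0 stroke at Sf1
#1 stroke at I1
#2 stroke at Sf2
#3 stroke at J1
#4 stroke at I2
#5 stroke at R1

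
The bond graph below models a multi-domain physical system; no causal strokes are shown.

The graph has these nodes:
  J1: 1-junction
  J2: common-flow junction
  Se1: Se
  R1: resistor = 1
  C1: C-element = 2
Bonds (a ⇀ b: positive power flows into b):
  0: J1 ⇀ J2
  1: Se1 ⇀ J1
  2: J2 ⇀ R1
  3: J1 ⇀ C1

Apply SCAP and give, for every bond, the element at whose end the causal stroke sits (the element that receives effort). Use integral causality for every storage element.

#0 |J2
#1 |J1
#2 |R1
#3 |J1

bond 1 stroke→J1  (source Se1 imposes e)
bond 3 stroke→J1  (C1 outputs effort q/C1)
bond 0 stroke→J2  (only one flow-in slot at J1)
bond 2 stroke→R1  (only one flow-in slot at J2)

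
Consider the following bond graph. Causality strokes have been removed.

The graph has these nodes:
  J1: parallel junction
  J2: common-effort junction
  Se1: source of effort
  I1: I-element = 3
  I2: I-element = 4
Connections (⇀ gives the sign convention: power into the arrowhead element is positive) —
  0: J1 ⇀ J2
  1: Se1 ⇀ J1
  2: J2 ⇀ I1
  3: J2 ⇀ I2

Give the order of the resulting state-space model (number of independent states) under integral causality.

2  (I1, I2 all integral)

b1 stroke→J1  (Se1 fixes effort; stroke away)
b0 stroke→J2  (J1: bond 1 brought effort, rest push out)
b2 stroke→I1  (common-e at J2 fixed by 0)
b3 stroke→I2  (common-e at J2 fixed by 0)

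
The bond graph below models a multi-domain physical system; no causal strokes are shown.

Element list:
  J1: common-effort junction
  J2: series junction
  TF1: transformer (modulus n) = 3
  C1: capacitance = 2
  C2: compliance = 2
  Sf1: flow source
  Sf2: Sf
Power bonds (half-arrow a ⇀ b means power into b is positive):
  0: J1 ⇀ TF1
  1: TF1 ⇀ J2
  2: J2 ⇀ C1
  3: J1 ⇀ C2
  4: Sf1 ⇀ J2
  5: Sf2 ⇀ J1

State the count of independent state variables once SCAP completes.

2  (C1, C2 all integral)

b4 →Sf1  (source Sf1 imposes f)
b5 →Sf2  (Sf2 (Sf) sets flow on bond)
b1 →J2  (J2 flow already set via bond 4)
b2 →J2  (J2 flow already set via bond 4)
b0 →TF1  (TF1: transformer flips bond 1)
b3 →J1  (J1: last free bond brings effort in)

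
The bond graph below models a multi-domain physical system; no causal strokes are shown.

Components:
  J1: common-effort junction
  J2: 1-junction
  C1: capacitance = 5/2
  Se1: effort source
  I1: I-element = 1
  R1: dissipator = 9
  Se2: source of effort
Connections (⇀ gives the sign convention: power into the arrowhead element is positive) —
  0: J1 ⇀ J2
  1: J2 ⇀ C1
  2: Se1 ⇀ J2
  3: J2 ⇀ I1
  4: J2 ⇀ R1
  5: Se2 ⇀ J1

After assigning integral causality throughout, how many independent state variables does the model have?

β2 stroke at J2  (Se1: effort source, stroke at far end)
β5 stroke at J1  (source Se2 imposes e)
β0 stroke at J2  (J1 effort already set via bond 5)
β1 stroke at J2  (C1 integral (e out))
β3 stroke at I1  (I1: I, integral causality)
β4 stroke at J2  (common-f at J2 fixed by 3)

2  (C1, I1 all integral)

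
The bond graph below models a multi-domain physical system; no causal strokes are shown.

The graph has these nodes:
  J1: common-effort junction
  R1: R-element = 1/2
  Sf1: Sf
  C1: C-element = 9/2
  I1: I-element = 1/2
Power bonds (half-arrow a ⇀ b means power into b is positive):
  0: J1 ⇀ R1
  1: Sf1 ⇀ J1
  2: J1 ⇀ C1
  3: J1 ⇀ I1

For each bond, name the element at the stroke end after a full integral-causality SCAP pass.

b1 →Sf1  (Sf1 fixes flow; stroke at Sf1)
b2 →J1  (C1: C, integral causality)
b0 →R1  (common-e at J1 fixed by 2)
b3 →I1  (common-e at J1 fixed by 2)

bond 0 |R1
bond 1 |Sf1
bond 2 |J1
bond 3 |I1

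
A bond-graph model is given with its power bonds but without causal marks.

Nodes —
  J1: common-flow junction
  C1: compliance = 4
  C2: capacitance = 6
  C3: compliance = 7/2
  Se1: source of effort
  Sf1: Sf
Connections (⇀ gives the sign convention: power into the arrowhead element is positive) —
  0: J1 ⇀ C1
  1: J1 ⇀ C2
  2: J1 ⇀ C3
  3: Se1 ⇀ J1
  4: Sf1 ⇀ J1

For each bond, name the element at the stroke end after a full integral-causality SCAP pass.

β3 →J1  (Se1: effort source, stroke at far end)
β4 →Sf1  (Sf1 (Sf) sets flow on bond)
β0 →J1  (J1 flow already set via bond 4)
β1 →J1  (1-jn J1 has f-setter on 4)
β2 →J1  (J1 flow already set via bond 4)

bond 0 |J1
bond 1 |J1
bond 2 |J1
bond 3 |J1
bond 4 |Sf1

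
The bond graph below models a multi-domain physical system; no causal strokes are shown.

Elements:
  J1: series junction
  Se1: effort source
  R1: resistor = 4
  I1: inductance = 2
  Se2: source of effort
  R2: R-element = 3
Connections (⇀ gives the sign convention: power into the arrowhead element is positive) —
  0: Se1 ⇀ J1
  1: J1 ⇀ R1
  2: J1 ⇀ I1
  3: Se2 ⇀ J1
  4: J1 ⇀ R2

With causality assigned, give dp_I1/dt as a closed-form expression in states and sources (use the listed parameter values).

#0 stroke at J1  (Se1 fixes effort; stroke away)
#3 stroke at J1  (source Se2 imposes e)
#2 stroke at I1  (I1 integral (f out))
#1 stroke at J1  (J1 flow already set via bond 2)
#4 stroke at J1  (J1: bond 2 brought flow, rest push out)

dp_I1/dt = E_Se1 + E_Se2 - 7*p_I1/2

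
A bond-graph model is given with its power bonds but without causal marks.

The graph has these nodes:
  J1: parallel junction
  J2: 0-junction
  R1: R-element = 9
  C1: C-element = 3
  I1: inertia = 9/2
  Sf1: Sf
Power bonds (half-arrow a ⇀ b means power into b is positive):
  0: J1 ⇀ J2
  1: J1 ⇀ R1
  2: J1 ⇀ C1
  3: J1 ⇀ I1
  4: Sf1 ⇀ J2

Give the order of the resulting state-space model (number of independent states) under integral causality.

2  (C1, I1 all integral)

bond 4 stroke→Sf1  (source Sf1 imposes f)
bond 0 stroke→J2  (closing 0-jn rule on J2)
bond 2 stroke→J1  (C1: C, integral causality)
bond 1 stroke→R1  (common-e at J1 fixed by 2)
bond 3 stroke→I1  (J1 effort already set via bond 2)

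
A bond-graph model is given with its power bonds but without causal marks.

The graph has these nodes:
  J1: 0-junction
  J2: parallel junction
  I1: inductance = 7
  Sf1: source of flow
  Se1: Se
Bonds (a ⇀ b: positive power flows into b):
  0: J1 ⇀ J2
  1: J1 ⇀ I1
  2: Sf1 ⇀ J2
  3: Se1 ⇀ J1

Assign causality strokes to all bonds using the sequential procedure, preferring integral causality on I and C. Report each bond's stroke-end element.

b0 stroke at J2
b1 stroke at I1
b2 stroke at Sf1
b3 stroke at J1

β2 →Sf1  (Sf1: flow source, stroke at near end)
β3 →J1  (source Se1 imposes e)
β0 →J2  (0-jn J1 has e-setter on 3)
β1 →I1  (0-jn J1 has e-setter on 3)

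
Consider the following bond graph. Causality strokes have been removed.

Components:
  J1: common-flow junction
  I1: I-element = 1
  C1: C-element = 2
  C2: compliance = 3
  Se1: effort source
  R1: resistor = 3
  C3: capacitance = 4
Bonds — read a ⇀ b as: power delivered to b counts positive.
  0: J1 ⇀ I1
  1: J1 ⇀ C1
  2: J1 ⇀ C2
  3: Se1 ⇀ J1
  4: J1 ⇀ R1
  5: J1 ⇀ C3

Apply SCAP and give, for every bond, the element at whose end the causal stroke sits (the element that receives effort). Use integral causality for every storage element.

β3 |J1  (Se1 (Se) sets effort on bond)
β0 |I1  (prefer integral on I1)
β1 |J1  (J1: bond 0 brought flow, rest push out)
β2 |J1  (J1: bond 0 brought flow, rest push out)
β4 |J1  (J1: bond 0 brought flow, rest push out)
β5 |J1  (J1 flow already set via bond 0)

bond 0 stroke→I1
bond 1 stroke→J1
bond 2 stroke→J1
bond 3 stroke→J1
bond 4 stroke→J1
bond 5 stroke→J1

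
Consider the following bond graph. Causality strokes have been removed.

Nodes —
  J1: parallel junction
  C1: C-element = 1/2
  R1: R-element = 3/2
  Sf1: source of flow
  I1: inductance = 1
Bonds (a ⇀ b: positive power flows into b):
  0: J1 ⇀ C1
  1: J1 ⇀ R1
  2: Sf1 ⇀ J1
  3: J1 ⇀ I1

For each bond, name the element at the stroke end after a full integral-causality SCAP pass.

b2 stroke→Sf1  (Sf1 (Sf) sets flow on bond)
b0 stroke→J1  (prefer integral on C1)
b1 stroke→R1  (J1 effort already set via bond 0)
b3 stroke→I1  (0-jn J1 has e-setter on 0)

β0 →J1
β1 →R1
β2 →Sf1
β3 →I1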